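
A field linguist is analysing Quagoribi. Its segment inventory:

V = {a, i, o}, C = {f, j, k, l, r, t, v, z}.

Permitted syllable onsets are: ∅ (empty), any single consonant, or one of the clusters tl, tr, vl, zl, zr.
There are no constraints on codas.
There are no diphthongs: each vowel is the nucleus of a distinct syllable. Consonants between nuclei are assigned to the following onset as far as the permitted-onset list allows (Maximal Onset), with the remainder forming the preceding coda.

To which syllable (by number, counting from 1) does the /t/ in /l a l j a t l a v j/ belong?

3

The vowels are a, a, a — 3 nuclei, so 3 syllables.
σ1/σ2 boundary: /lj/; trying suffixes from longest down, /j/ is the first permitted one, so coda /l/ | onset /j/.
σ2/σ3 boundary: /tl/ is a licit onset in full, so it all attaches to the next syllable.
So the parse is lal.ja.tlavj.
The /t/ is in the onset of syllable 3 (/tlavj/).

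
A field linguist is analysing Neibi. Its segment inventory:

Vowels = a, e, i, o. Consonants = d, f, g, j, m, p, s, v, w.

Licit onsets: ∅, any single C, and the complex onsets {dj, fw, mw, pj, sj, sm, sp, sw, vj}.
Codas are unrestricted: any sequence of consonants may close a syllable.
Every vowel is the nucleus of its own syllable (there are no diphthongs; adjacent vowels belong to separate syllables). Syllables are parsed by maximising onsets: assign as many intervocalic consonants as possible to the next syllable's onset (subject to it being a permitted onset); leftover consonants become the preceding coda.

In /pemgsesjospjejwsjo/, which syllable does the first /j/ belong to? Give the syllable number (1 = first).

Vowels present: e, e, o, e, o; each is a nucleus, giving 5 syllables.
Between /e/ (V1) and /e/ (V2): /mgs/ splits as /mg/ + /s/ (/s/ is the longest suffix that is a licit onset).
Between /e/ (V2) and /o/ (V3): /sj/ — entire cluster is a permitted onset → onset /sj/, coda ∅.
Between /o/ (V3) and /e/ (V4): /spj/ splits as /s/ + /pj/ (/pj/ is the longest suffix that is a licit onset).
Between /e/ (V4) and /o/ (V5): /jwsj/ splits as /jw/ + /sj/ (/sj/ is the longest suffix that is a licit onset).
Result: pemg.se.sjos.pjejw.sjo.
The first /j/ is in the onset of syllable 3 (/sjos/).

3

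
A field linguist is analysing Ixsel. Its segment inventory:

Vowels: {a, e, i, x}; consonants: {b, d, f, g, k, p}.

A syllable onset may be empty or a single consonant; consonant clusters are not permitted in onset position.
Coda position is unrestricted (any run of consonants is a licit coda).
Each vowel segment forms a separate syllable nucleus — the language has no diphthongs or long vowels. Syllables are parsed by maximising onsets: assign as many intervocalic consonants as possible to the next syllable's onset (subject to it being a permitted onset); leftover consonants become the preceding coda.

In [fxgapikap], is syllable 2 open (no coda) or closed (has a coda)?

Nuclei (vowels): x, a, i, a → 4 syllables.
σ1/σ2 boundary: just /g/ — single C goes to the following onset.
σ2/σ3 boundary: /p/ is a single consonant, so it becomes the next onset.
σ3/σ4 boundary: /k/ → onset of the next syllable (single consonants are always licit onsets).
So the parse is fx.ga.pi.kap.
Syllable 2 is /ga/; it ends in its nucleus with no coda, so it is open.

open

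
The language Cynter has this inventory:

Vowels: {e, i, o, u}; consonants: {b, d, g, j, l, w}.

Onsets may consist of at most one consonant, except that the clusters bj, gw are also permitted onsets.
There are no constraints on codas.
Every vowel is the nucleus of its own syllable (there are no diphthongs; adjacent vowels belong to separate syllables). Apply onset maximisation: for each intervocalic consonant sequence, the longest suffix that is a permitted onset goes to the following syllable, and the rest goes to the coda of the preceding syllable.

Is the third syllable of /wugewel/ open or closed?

closed

Nuclei (vowels): u, e, e → 3 syllables.
σ1/σ2 boundary: /g/ is a single consonant, so it becomes the next onset.
σ2/σ3 boundary: just /w/ — single C goes to the following onset.
Syllabification: wu.ge.wel.
Syllable 3 is /wel/ with coda /l/, so it is closed.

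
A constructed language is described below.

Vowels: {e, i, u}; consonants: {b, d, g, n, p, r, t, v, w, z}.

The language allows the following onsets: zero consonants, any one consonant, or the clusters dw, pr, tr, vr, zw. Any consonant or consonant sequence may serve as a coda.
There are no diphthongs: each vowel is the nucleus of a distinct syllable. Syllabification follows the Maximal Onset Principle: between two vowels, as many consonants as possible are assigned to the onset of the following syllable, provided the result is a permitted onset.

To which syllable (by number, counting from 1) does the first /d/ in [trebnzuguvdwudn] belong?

4

Vowels present: e, u, u, u; each is a nucleus, giving 4 syllables.
σ1/σ2 boundary: /bnz/; trying suffixes from longest down, /z/ is the first permitted one, so coda /bn/ | onset /z/.
σ2/σ3 boundary: /g/ is a single consonant, so it becomes the next onset.
σ3/σ4 boundary: /vdw/; trying suffixes from longest down, /dw/ is the first permitted one, so coda /v/ | onset /dw/.
Putting it together: trebn.zu.guv.dwudn.
The first /d/ is in the onset of syllable 4 (/dwudn/).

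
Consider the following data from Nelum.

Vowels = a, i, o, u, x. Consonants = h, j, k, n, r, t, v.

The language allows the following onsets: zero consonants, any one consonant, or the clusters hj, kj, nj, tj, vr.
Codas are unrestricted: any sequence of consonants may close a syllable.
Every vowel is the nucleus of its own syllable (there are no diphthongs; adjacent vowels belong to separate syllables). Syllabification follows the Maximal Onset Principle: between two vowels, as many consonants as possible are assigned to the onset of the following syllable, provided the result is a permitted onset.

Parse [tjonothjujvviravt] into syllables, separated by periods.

The vowels are o, o, u, i, a — 5 nuclei, so 5 syllables.
V1 /o/ – V2 /o/: just /n/ — single C goes to the following onset.
V2 /o/ – V3 /u/: /thj/ — longest licit onset from the right is /hj/, leaving /t/ as coda.
V3 /u/ – V4 /i/: cluster /jvv/ — the longest permitted-onset suffix is /v/; onset = /v/, preceding coda = /jv/.
V4 /i/ – V5 /a/: /r/ is a single consonant, so it becomes the next onset.

tjo.not.hjujv.vi.ravt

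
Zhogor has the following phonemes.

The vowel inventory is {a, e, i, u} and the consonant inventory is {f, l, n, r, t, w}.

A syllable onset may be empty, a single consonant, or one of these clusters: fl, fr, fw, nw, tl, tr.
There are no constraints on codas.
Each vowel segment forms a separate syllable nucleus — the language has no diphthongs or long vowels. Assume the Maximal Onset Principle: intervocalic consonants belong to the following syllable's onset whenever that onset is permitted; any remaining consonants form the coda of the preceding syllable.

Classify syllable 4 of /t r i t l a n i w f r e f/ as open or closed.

closed

The vowels are i, a, i, e — 4 nuclei, so 4 syllables.
σ1/σ2 boundary: cluster /tl/ — /tl/ is itself a permitted onset, so the whole cluster goes right; preceding coda = ∅.
σ2/σ3 boundary: /n/ is a single consonant, so it becomes the next onset.
σ3/σ4 boundary: /wfr/; trying suffixes from longest down, /fr/ is the first permitted one, so coda /w/ | onset /fr/.
Putting it together: tri.tla.niw.fref.
Syllable 4 is /fref/ with coda /f/, so it is closed.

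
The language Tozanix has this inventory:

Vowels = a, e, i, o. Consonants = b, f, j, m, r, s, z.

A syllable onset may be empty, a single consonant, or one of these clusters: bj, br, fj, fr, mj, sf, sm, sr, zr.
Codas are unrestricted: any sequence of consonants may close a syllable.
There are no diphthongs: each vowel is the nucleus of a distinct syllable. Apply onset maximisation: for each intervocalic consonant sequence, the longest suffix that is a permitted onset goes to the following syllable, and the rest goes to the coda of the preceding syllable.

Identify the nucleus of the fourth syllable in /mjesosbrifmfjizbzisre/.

i

Vowels present: e, o, i, i, i, e; each is a nucleus, giving 6 syllables.
The fourth nucleus (vowel 4 from the left) is /i/.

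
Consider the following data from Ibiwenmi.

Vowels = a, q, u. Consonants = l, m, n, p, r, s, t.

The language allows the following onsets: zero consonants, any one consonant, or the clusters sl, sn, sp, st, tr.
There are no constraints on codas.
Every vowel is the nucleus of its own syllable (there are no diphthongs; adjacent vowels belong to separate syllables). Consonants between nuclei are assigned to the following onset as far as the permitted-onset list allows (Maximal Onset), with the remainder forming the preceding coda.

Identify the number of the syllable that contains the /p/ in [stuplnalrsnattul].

Vowels present: u, a, a, u; each is a nucleus, giving 4 syllables.
/u…a/ gap (V1→V2): cluster /pln/ — the longest permitted-onset suffix is /n/; onset = /n/, preceding coda = /pl/.
/a…a/ gap (V2→V3): /lrsn/; trying suffixes from longest down, /sn/ is the first permitted one, so coda /lr/ | onset /sn/.
/a…u/ gap (V3→V4): /tt/ splits as /t/ + /t/ (/t/ is the longest suffix that is a licit onset).
So the parse is stupl.nalr.snat.tul.
The /p/ is in the coda of syllable 1 (/stupl/).

1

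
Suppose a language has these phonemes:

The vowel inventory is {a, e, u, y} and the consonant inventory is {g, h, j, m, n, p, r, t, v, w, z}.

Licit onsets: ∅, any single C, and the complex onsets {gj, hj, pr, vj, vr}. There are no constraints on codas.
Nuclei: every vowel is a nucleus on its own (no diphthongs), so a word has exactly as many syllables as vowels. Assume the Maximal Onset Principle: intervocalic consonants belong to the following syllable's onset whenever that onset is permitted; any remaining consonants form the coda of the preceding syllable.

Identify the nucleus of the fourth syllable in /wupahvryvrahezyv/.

The vowels are u, a, y, a, e, y — 6 nuclei, so 6 syllables.
The fourth nucleus (vowel 4 from the left) is /a/.

a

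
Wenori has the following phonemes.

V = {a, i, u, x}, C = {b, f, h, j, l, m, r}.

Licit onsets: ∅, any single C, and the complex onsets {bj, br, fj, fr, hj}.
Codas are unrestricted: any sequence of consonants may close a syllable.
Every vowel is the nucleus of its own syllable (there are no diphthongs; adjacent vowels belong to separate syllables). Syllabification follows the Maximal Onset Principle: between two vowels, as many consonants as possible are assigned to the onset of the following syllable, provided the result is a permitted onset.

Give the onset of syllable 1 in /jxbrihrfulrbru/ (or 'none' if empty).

The vowels are x, i, u, u — 4 nuclei, so 4 syllables.
/x…i/ gap (V1→V2): cluster /br/ — /br/ is itself a permitted onset, so the whole cluster goes right; preceding coda = ∅.
/i…u/ gap (V2→V3): /hrf/ splits as /hr/ + /f/ (/f/ is the longest suffix that is a licit onset).
/u…u/ gap (V3→V4): /lrbr/; trying suffixes from longest down, /br/ is the first permitted one, so coda /lr/ | onset /br/.
Result: jx.brihr.fulr.bru.
Syllable 1 is /jx/: onset /j/, nucleus /x/, coda ∅.

j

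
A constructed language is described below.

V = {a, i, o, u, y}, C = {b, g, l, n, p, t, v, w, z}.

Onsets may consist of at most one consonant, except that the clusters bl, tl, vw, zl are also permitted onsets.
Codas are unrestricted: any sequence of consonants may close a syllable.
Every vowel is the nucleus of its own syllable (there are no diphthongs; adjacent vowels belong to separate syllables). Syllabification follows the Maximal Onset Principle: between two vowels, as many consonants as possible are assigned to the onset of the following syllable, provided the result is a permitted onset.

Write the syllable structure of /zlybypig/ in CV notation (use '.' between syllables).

The vowels are y, y, i — 3 nuclei, so 3 syllables.
/y…y/ gap (V1→V2): /b/ → onset of the next syllable (single consonants are always licit onsets).
/y…i/ gap (V2→V3): /p/ → onset of the next syllable (single consonants are always licit onsets).
Syllabification: zly.by.pig.
Mapping each syllable to C/V: /zly/ → CCV, /by/ → CV, /pig/ → CVC.

CCV.CV.CVC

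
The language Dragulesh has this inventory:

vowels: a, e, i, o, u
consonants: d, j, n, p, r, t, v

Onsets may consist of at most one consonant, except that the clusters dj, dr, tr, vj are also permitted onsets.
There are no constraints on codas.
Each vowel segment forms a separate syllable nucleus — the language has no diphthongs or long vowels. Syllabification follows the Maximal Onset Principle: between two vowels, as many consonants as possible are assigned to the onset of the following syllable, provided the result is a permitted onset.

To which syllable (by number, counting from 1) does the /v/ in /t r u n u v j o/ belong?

Vowels present: u, u, o; each is a nucleus, giving 3 syllables.
Between /u/ (V1) and /u/ (V2): just /n/ — single C goes to the following onset.
Between /u/ (V2) and /o/ (V3): /vj/ is a licit onset in full, so it all attaches to the next syllable.
So the parse is tru.nu.vjo.
The /v/ is in the onset of syllable 3 (/vjo/).

3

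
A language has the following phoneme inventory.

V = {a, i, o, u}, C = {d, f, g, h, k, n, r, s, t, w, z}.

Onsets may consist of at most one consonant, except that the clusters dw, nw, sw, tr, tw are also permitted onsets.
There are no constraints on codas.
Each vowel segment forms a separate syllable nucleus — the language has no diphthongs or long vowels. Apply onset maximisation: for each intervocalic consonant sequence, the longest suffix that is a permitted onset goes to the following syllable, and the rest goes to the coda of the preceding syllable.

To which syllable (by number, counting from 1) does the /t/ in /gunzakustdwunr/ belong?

3

The vowels are u, a, u, u — 4 nuclei, so 4 syllables.
Between /u/ (V1) and /a/ (V2): /nz/ splits as /n/ + /z/ (/z/ is the longest suffix that is a licit onset).
Between /a/ (V2) and /u/ (V3): /k/ → onset of the next syllable (single consonants are always licit onsets).
Between /u/ (V3) and /u/ (V4): /stdw/ — longest licit onset from the right is /dw/, leaving /st/ as coda.
So the parse is gun.za.kust.dwunr.
The /t/ is in the coda of syllable 3 (/kust/).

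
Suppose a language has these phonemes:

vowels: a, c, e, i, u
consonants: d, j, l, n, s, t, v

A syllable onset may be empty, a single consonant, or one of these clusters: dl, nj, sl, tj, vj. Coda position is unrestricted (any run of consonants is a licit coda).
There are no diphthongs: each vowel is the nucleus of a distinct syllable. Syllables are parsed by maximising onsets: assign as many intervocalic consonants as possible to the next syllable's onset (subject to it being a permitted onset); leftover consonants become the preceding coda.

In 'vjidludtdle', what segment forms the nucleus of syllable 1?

Vowels present: i, u, e; each is a nucleus, giving 3 syllables.
The first nucleus (vowel 1 from the left) is /i/.

i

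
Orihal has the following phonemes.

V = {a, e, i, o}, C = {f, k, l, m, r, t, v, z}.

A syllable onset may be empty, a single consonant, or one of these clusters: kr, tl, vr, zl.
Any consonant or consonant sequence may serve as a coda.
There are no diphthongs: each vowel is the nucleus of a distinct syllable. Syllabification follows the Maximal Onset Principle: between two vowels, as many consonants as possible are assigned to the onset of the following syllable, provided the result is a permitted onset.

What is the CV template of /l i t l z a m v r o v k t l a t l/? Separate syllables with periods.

CVCC.CVC.CCVCC.CCVCC

Vowels present: i, a, o, a; each is a nucleus, giving 4 syllables.
Between /i/ (V1) and /a/ (V2): /tlz/; trying suffixes from longest down, /z/ is the first permitted one, so coda /tl/ | onset /z/.
Between /a/ (V2) and /o/ (V3): cluster /mvr/ — the longest permitted-onset suffix is /vr/; onset = /vr/, preceding coda = /m/.
Between /o/ (V3) and /a/ (V4): /vktl/ splits as /vk/ + /tl/ (/tl/ is the longest suffix that is a licit onset).
Putting it together: litl.zam.vrovk.tlatl.
Mapping each syllable to C/V: /litl/ → CVCC, /zam/ → CVC, /vrovk/ → CCVCC, /tlatl/ → CCVCC.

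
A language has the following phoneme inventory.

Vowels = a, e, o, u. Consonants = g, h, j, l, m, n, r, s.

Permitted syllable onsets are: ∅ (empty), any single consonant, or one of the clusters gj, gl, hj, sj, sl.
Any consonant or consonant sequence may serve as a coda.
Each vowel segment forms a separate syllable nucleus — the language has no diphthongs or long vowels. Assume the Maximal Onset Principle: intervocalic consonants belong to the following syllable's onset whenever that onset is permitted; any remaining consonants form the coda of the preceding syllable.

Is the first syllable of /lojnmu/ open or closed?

closed

Vowels present: o, u; each is a nucleus, giving 2 syllables.
/o…u/ gap (V1→V2): /jnm/; trying suffixes from longest down, /m/ is the first permitted one, so coda /jn/ | onset /m/.
Putting it together: lojn.mu.
Syllable 1 is /lojn/ with coda /jn/, so it is closed.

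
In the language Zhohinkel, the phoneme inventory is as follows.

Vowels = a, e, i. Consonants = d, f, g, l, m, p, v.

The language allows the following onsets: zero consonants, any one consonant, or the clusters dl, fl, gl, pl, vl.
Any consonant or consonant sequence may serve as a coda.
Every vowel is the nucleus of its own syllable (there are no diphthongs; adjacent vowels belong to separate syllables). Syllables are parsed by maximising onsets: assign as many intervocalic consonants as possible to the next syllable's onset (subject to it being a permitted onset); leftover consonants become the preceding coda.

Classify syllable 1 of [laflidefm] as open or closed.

open

Vowels present: a, i, e; each is a nucleus, giving 3 syllables.
/a…i/ gap (V1→V2): /fl/ is a licit onset in full, so it all attaches to the next syllable.
/i…e/ gap (V2→V3): just /d/ — single C goes to the following onset.
Syllabification: la.fli.defm.
Syllable 1 is /la/; it ends in its nucleus with no coda, so it is open.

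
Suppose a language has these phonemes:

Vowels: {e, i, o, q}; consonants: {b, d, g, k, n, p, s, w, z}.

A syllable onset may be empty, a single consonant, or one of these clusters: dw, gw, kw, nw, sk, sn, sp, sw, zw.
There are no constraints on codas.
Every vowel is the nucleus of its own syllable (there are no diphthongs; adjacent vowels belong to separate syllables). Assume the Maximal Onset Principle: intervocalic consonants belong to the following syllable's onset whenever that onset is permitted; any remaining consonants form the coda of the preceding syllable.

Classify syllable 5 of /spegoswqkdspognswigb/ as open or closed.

closed

The vowels are e, o, q, o, i — 5 nuclei, so 5 syllables.
V1 /e/ – V2 /o/: just /g/ — single C goes to the following onset.
V2 /o/ – V3 /q/: /sw/ — entire cluster is a permitted onset → onset /sw/, coda ∅.
V3 /q/ – V4 /o/: /kdsp/ — longest licit onset from the right is /sp/, leaving /kd/ as coda.
V4 /o/ – V5 /i/: cluster /gnsw/ — the longest permitted-onset suffix is /sw/; onset = /sw/, preceding coda = /gn/.
Syllabification: spe.go.swqkd.spogn.swigb.
Syllable 5 is /swigb/ with coda /gb/, so it is closed.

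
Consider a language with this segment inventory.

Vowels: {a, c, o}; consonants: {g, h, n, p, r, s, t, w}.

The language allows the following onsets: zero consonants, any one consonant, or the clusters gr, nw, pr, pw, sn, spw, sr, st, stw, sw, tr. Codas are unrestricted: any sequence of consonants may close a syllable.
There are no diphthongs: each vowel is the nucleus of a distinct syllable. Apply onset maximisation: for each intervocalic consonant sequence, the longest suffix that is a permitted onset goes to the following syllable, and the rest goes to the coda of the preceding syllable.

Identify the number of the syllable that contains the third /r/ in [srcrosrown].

Nuclei (vowels): c, o, o → 3 syllables.
Between /c/ (V1) and /o/ (V2): just /r/ — single C goes to the following onset.
Between /o/ (V2) and /o/ (V3): /sr/ — entire cluster is a permitted onset → onset /sr/, coda ∅.
Result: src.ro.srown.
The third /r/ is in the onset of syllable 3 (/srown/).

3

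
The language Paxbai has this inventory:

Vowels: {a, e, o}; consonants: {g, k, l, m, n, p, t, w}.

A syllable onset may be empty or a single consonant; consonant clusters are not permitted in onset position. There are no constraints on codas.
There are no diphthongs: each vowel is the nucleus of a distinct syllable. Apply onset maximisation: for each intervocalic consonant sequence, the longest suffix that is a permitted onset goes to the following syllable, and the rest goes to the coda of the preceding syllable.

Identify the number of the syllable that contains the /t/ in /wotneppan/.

1

Vowels present: o, e, a; each is a nucleus, giving 3 syllables.
σ1/σ2 boundary: cluster /tn/ — the longest permitted-onset suffix is /n/; onset = /n/, preceding coda = /t/.
σ2/σ3 boundary: cluster /pp/ — the longest permitted-onset suffix is /p/; onset = /p/, preceding coda = /p/.
Syllabification: wot.nep.pan.
The /t/ is in the coda of syllable 1 (/wot/).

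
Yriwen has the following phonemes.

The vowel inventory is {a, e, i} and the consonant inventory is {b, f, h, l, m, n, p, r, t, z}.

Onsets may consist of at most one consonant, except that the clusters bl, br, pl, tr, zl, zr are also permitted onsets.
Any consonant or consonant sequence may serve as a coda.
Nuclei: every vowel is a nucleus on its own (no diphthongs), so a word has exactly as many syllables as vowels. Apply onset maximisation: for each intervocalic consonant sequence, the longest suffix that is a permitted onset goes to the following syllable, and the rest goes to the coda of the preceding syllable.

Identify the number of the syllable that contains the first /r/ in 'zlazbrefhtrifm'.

The vowels are a, e, i — 3 nuclei, so 3 syllables.
V1 /a/ – V2 /e/: /zbr/; trying suffixes from longest down, /br/ is the first permitted one, so coda /z/ | onset /br/.
V2 /e/ – V3 /i/: /fhtr/ — longest licit onset from the right is /tr/, leaving /fh/ as coda.
Result: zlaz.brefh.trifm.
The first /r/ is in the onset of syllable 2 (/brefh/).

2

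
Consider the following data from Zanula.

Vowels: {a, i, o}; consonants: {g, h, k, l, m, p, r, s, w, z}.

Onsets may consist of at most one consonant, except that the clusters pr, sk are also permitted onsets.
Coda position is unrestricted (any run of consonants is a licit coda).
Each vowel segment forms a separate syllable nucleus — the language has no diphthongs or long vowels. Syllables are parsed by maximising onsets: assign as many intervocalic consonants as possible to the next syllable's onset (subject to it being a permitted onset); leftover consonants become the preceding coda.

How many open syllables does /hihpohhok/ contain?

Vowels present: i, o, o; each is a nucleus, giving 3 syllables.
/i…o/ gap (V1→V2): cluster /hp/ — the longest permitted-onset suffix is /p/; onset = /p/, preceding coda = /h/.
/o…o/ gap (V2→V3): /hh/; trying suffixes from longest down, /h/ is the first permitted one, so coda /h/ | onset /h/.
Putting it together: hih.poh.hok.
Classifying each syllable: /hih/ (closed), /poh/ (closed), /hok/ (closed).
Open syllables: 0.

0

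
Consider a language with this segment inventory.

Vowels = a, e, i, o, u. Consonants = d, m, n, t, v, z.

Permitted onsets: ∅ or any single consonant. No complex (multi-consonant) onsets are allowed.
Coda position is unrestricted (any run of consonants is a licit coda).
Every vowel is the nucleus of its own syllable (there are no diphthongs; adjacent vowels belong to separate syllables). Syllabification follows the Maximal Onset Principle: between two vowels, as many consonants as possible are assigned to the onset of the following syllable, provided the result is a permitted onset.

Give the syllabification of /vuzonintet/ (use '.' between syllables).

The vowels are u, o, i, e — 4 nuclei, so 4 syllables.
σ1/σ2 boundary: /z/ is a single consonant, so it becomes the next onset.
σ2/σ3 boundary: /n/ is a single consonant, so it becomes the next onset.
σ3/σ4 boundary: /nt/ — longest licit onset from the right is /t/, leaving /n/ as coda.

vu.zo.nin.tet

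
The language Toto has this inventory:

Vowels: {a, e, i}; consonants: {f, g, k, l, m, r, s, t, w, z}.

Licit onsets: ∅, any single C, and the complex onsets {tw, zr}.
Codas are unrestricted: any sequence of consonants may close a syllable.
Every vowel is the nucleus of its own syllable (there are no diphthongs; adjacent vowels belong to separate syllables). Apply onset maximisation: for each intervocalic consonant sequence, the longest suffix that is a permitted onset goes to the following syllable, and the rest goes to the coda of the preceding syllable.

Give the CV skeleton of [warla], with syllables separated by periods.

Nuclei (vowels): a, a → 2 syllables.
/a…a/ gap (V1→V2): /rl/; trying suffixes from longest down, /l/ is the first permitted one, so coda /r/ | onset /l/.
So the parse is war.la.
Mapping each syllable to C/V: /war/ → CVC, /la/ → CV.

CVC.CV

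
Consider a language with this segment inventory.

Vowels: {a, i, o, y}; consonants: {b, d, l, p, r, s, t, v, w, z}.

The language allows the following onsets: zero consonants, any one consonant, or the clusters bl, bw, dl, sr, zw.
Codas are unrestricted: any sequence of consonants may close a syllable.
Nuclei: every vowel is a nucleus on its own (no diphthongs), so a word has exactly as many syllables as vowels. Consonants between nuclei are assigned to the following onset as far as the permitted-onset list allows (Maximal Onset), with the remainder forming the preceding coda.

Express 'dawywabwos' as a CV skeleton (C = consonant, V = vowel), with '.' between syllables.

The vowels are a, y, a, o — 4 nuclei, so 4 syllables.
Between /a/ (V1) and /y/ (V2): /w/ → onset of the next syllable (single consonants are always licit onsets).
Between /y/ (V2) and /a/ (V3): /w/ is a single consonant, so it becomes the next onset.
Between /a/ (V3) and /o/ (V4): /bw/ — entire cluster is a permitted onset → onset /bw/, coda ∅.
Putting it together: da.wy.wa.bwos.
Mapping each syllable to C/V: /da/ → CV, /wy/ → CV, /wa/ → CV, /bwos/ → CCVC.

CV.CV.CV.CCVC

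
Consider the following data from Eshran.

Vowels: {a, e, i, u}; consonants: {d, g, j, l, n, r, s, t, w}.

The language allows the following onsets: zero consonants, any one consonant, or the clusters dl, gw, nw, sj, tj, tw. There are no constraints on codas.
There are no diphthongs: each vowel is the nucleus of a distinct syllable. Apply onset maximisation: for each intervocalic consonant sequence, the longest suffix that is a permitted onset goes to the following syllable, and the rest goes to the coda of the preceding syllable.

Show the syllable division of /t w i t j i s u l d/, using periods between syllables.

twi.tji.suld

Vowels present: i, i, u; each is a nucleus, giving 3 syllables.
V1 /i/ – V2 /i/: /tj/ is a licit onset in full, so it all attaches to the next syllable.
V2 /i/ – V3 /u/: /s/ is a single consonant, so it becomes the next onset.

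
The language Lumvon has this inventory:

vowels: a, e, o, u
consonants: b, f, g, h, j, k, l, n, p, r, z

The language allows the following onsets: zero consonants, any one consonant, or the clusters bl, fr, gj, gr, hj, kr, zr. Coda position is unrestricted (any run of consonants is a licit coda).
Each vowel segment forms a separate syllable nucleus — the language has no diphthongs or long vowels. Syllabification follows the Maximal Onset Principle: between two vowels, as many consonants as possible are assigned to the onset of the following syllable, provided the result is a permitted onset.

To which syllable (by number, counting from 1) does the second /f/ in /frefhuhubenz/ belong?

1

The vowels are e, u, u, e — 4 nuclei, so 4 syllables.
σ1/σ2 boundary: cluster /fh/ — the longest permitted-onset suffix is /h/; onset = /h/, preceding coda = /f/.
σ2/σ3 boundary: /h/ → onset of the next syllable (single consonants are always licit onsets).
σ3/σ4 boundary: just /b/ — single C goes to the following onset.
Putting it together: fref.hu.hu.benz.
The second /f/ is in the coda of syllable 1 (/fref/).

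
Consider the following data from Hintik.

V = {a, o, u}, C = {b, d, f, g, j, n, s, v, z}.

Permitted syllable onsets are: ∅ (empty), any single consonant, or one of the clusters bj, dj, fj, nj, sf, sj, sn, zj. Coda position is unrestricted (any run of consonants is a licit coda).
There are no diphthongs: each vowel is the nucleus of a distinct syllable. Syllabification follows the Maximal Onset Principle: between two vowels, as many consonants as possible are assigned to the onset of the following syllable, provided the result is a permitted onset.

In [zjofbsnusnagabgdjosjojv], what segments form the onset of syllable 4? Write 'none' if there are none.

Nuclei (vowels): o, u, a, a, o, o → 6 syllables.
/o…u/ gap (V1→V2): /fbsn/ — longest licit onset from the right is /sn/, leaving /fb/ as coda.
/u…a/ gap (V2→V3): /sn/ is a licit onset in full, so it all attaches to the next syllable.
/a…a/ gap (V3→V4): /g/ → onset of the next syllable (single consonants are always licit onsets).
/a…o/ gap (V4→V5): /bgdj/ splits as /bg/ + /dj/ (/dj/ is the longest suffix that is a licit onset).
/o…o/ gap (V5→V6): /sj/ is a licit onset in full, so it all attaches to the next syllable.
So the parse is zjofb.snu.sna.gabg.djo.sjojv.
Syllable 4 is /gabg/: onset /g/, nucleus /a/, coda /bg/.

g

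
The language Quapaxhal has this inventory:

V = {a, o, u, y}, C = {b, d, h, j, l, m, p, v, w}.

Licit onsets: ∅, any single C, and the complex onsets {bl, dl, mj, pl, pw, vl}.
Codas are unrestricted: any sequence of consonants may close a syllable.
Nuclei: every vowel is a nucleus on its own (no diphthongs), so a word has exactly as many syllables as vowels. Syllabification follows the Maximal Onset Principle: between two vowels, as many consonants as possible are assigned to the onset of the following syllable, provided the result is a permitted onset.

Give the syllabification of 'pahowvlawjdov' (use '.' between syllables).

Vowels present: a, o, a, o; each is a nucleus, giving 4 syllables.
V1 /a/ – V2 /o/: /h/ is a single consonant, so it becomes the next onset.
V2 /o/ – V3 /a/: /wvl/ — longest licit onset from the right is /vl/, leaving /w/ as coda.
V3 /a/ – V4 /o/: cluster /wjd/ — the longest permitted-onset suffix is /d/; onset = /d/, preceding coda = /wj/.

pa.how.vlawj.dov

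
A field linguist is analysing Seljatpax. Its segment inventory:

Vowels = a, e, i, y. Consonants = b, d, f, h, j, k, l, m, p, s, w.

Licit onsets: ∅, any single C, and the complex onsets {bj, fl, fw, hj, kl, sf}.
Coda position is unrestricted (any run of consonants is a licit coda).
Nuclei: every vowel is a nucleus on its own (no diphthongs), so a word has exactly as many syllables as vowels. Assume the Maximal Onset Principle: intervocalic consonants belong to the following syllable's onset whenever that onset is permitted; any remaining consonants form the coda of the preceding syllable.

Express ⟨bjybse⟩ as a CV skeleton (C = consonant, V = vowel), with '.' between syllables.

The vowels are y, e — 2 nuclei, so 2 syllables.
V1 /y/ – V2 /e/: cluster /bs/ — the longest permitted-onset suffix is /s/; onset = /s/, preceding coda = /b/.
Result: bjyb.se.
Mapping each syllable to C/V: /bjyb/ → CCVC, /se/ → CV.

CCVC.CV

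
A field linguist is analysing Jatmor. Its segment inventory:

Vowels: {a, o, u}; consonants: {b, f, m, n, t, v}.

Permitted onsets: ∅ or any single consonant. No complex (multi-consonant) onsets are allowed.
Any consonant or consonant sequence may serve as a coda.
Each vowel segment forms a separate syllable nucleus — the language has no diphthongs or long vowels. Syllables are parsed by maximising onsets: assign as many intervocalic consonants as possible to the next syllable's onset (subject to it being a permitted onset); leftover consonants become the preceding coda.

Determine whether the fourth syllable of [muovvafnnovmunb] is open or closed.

closed

Nuclei (vowels): u, o, a, o, u → 5 syllables.
σ1/σ2 boundary: nothing intervenes; syllable break is V.V.
σ2/σ3 boundary: /vv/; trying suffixes from longest down, /v/ is the first permitted one, so coda /v/ | onset /v/.
σ3/σ4 boundary: cluster /fnn/ — the longest permitted-onset suffix is /n/; onset = /n/, preceding coda = /fn/.
σ4/σ5 boundary: /vm/; trying suffixes from longest down, /m/ is the first permitted one, so coda /v/ | onset /m/.
Syllabification: mu.ov.vafn.nov.munb.
Syllable 4 is /nov/ with coda /v/, so it is closed.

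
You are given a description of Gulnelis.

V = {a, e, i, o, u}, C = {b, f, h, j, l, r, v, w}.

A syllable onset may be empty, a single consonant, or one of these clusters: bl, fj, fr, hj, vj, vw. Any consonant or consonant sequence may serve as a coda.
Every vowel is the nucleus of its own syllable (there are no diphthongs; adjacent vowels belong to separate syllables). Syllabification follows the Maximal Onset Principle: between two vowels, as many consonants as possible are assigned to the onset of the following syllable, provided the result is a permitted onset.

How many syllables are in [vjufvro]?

2

The vowels are u, o — 2 nuclei, so 2 syllables.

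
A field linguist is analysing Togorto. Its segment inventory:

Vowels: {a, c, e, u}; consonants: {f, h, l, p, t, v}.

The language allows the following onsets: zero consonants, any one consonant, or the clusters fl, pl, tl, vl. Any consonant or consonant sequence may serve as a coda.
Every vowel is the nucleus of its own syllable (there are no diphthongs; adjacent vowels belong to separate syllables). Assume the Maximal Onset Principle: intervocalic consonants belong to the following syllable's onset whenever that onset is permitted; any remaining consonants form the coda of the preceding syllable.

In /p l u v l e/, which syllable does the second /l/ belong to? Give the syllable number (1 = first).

The vowels are u, e — 2 nuclei, so 2 syllables.
σ1/σ2 boundary: cluster /vl/ — /vl/ is itself a permitted onset, so the whole cluster goes right; preceding coda = ∅.
So the parse is plu.vle.
The second /l/ is in the onset of syllable 2 (/vle/).

2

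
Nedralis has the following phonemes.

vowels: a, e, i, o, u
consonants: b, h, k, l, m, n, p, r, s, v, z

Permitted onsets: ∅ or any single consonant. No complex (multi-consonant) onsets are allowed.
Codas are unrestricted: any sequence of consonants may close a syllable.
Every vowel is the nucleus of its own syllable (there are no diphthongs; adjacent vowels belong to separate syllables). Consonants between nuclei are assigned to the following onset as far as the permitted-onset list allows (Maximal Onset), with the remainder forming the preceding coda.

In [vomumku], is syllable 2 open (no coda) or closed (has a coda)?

Nuclei (vowels): o, u, u → 3 syllables.
Between /o/ (V1) and /u/ (V2): /m/ → onset of the next syllable (single consonants are always licit onsets).
Between /u/ (V2) and /u/ (V3): /mk/; trying suffixes from longest down, /k/ is the first permitted one, so coda /m/ | onset /k/.
Syllabification: vo.mum.ku.
Syllable 2 is /mum/ with coda /m/, so it is closed.

closed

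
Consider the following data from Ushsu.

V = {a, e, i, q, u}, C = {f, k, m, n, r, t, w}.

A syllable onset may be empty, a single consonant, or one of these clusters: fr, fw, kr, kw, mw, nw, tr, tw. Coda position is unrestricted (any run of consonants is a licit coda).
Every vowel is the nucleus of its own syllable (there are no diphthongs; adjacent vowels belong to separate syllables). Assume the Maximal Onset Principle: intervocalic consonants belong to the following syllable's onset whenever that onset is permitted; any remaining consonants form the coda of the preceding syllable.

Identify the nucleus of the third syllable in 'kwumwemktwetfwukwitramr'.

e

Vowels present: u, e, e, u, i, a; each is a nucleus, giving 6 syllables.
The third nucleus (vowel 3 from the left) is /e/.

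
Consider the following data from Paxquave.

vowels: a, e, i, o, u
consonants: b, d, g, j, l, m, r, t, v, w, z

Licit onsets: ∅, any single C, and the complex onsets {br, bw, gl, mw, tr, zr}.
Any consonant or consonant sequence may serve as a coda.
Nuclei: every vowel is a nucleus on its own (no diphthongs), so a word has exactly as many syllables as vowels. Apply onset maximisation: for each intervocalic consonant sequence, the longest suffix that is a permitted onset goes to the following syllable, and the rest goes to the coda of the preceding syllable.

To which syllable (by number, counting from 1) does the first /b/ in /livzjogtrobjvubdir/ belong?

3

Vowels present: i, o, o, u, i; each is a nucleus, giving 5 syllables.
σ1/σ2 boundary: /vzj/; trying suffixes from longest down, /j/ is the first permitted one, so coda /vz/ | onset /j/.
σ2/σ3 boundary: /gtr/ splits as /g/ + /tr/ (/tr/ is the longest suffix that is a licit onset).
σ3/σ4 boundary: /bjv/; trying suffixes from longest down, /v/ is the first permitted one, so coda /bj/ | onset /v/.
σ4/σ5 boundary: /bd/ — longest licit onset from the right is /d/, leaving /b/ as coda.
So the parse is livz.jog.trobj.vub.dir.
The first /b/ is in the coda of syllable 3 (/trobj/).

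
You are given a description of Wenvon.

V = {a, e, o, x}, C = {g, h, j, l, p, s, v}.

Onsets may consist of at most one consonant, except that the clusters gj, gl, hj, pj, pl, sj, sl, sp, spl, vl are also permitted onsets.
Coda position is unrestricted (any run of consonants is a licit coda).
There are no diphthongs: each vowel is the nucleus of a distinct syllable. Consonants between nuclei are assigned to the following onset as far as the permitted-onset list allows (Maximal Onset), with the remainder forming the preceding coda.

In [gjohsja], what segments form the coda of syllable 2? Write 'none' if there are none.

none

Nuclei (vowels): o, a → 2 syllables.
σ1/σ2 boundary: /hsj/; trying suffixes from longest down, /sj/ is the first permitted one, so coda /h/ | onset /sj/.
Syllabification: gjoh.sja.
Syllable 2 is /sja/: onset /sj/, nucleus /a/, coda ∅.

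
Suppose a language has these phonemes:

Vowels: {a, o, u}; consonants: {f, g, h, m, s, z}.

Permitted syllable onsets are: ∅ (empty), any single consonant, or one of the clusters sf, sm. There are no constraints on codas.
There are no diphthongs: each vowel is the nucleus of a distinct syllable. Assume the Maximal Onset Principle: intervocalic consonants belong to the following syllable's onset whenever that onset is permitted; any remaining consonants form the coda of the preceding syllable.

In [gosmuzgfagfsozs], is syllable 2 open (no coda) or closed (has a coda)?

Nuclei (vowels): o, u, a, o → 4 syllables.
σ1/σ2 boundary: cluster /sm/ — /sm/ is itself a permitted onset, so the whole cluster goes right; preceding coda = ∅.
σ2/σ3 boundary: /zgf/ splits as /zg/ + /f/ (/f/ is the longest suffix that is a licit onset).
σ3/σ4 boundary: /gfs/ splits as /gf/ + /s/ (/s/ is the longest suffix that is a licit onset).
So the parse is go.smuzg.fagf.sozs.
Syllable 2 is /smuzg/ with coda /zg/, so it is closed.

closed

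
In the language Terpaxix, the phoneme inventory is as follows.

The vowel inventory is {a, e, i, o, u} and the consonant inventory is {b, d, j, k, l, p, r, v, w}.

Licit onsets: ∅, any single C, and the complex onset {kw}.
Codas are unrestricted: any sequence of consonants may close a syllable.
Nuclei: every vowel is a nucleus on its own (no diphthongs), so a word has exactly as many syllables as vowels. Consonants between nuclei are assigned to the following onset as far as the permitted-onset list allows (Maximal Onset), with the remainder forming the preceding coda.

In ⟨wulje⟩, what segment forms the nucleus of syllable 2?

Nuclei (vowels): u, e → 2 syllables.
The second nucleus (vowel 2 from the left) is /e/.

e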